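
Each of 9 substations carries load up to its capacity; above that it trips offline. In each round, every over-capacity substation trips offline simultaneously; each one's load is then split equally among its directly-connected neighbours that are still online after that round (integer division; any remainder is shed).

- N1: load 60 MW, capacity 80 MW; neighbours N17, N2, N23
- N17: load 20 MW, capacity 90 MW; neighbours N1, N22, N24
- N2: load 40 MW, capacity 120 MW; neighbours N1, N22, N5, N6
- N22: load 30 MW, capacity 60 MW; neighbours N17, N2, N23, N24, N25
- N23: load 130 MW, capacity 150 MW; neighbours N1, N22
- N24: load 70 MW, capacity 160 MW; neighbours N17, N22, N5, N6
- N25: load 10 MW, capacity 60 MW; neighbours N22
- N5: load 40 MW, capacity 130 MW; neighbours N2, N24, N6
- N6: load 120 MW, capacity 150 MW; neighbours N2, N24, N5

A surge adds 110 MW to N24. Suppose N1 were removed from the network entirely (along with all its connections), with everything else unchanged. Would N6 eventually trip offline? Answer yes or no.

With N1 removed:
Round 1 — N24 at 180 > 160. N24 trips offline.
  N24 sheds 180 MW to N17, N22, N5, N6: 45 each.
    N17: 20+45 = 65 ≤ 90
    N22: 30+45 = 75 > 60
    N5: 40+45 = 85 ≤ 130
    N6: 120+45 = 165 > 150
Round 2 — N22, N6 trip offline.
  N22 sheds 75 MW to N17, N2, N23, N25: 18 each (3 lost).
    N17: 65+18 = 83 ≤ 90
    N2: 40+18 = 58 ≤ 120
    N23: 130+18 = 148 ≤ 150
    N25: 10+18 = 28 ≤ 60
  N6 sheds 165 MW to N2, N5: 82 each (1 lost).
    N2: 58+82 = 140 > 120
    N5: 85+82 = 167 > 130
Round 3 — N2, N5 trip offline.
  N2 sheds 140 MW: no online neighbours, lost.
  N5 sheds 167 MW: no online neighbours, lost.
No further trips.

yes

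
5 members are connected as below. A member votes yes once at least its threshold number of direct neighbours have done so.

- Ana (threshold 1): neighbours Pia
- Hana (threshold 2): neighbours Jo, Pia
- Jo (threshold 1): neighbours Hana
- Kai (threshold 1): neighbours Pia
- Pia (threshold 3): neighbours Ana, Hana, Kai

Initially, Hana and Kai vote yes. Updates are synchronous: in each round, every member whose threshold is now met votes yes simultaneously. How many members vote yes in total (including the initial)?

3

Round 1 — Hana, Kai vote yes (initial).
Round 2 — checking thresholds:
  Jo: 1 of 1 neighbours ≥ 1, votes yes.
  Pia: 2 of 3 neighbours < 3, holds.
Round 3 — no new yes votes; cascade stops.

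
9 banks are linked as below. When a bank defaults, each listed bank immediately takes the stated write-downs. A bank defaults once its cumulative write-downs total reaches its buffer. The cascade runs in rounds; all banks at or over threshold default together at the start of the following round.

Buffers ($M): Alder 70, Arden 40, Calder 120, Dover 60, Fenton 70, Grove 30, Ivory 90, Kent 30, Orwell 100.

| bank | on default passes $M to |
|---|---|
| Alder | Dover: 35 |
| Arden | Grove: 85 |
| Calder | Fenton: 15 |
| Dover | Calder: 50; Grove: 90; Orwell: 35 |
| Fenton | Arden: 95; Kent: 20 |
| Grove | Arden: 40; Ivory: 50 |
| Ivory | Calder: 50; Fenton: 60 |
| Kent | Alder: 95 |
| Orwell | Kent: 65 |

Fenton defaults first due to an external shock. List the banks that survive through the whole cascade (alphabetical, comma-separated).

Round 1 — Fenton defaults (initial).
  Arden: +95 → 95 ≥ 40
  Kent: +20 → 20 < 30
Round 2 — Arden defaults.
  Grove: +85 → 85 ≥ 30
Round 3 — Grove defaults.
  Ivory: +50 → 50 < 90
No further defaults.

Alder, Calder, Dover, Ivory, Kent, Orwell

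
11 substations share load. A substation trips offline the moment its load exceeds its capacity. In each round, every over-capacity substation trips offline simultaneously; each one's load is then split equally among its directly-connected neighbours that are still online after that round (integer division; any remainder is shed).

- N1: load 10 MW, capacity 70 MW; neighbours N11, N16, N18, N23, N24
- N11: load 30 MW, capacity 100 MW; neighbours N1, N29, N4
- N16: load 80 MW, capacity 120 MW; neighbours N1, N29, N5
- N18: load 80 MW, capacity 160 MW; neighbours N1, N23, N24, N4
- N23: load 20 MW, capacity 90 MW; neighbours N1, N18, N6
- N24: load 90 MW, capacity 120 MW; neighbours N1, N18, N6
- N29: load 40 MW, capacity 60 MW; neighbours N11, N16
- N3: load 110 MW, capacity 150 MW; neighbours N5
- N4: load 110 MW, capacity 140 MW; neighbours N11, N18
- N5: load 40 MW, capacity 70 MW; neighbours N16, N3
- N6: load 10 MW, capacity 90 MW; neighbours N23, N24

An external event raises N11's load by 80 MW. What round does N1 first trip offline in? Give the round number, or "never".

Round 1 — N11 at 110 > 100. N11 trips offline.
  N11 sheds 110 MW to N1, N29, N4: 36 each (2 lost).
    N1: 10+36 = 46 ≤ 70
    N29: 40+36 = 76 > 60
    N4: 110+36 = 146 > 140
Round 2 — N29, N4 trip offline.
  N29 sheds 76 MW to N16: 76 each.
    N16: 80+76 = 156 > 120
  N4 sheds 146 MW to N18: 146 each.
    N18: 80+146 = 226 > 160
Round 3 — N16, N18 trip offline.
  N16 sheds 156 MW to N1, N5: 78 each.
    N1: 46+78 = 124 > 70
    N5: 40+78 = 118 > 70
  N18 sheds 226 MW to N1, N23, N24: 75 each (1 lost).
    N1: 124+75 = 199 > 70
    N23: 20+75 = 95 > 90
    N24: 90+75 = 165 > 120
Round 4 — N1, N23, N24, N5 trip offline.
  N1 sheds 199 MW: no online neighbours, lost.
  N23 sheds 95 MW to N6: 95 each.
    N6: 10+95 = 105 > 90
  N24 sheds 165 MW to N6: 165 each.
    N6: 105+165 = 270 > 90
  N5 sheds 118 MW to N3: 118 each.
    N3: 110+118 = 228 > 150
Round 5 — N3, N6 trip offline.
  N3 sheds 228 MW: no online neighbours, lost.
  N6 sheds 270 MW: no online neighbours, lost.
No further trips.

4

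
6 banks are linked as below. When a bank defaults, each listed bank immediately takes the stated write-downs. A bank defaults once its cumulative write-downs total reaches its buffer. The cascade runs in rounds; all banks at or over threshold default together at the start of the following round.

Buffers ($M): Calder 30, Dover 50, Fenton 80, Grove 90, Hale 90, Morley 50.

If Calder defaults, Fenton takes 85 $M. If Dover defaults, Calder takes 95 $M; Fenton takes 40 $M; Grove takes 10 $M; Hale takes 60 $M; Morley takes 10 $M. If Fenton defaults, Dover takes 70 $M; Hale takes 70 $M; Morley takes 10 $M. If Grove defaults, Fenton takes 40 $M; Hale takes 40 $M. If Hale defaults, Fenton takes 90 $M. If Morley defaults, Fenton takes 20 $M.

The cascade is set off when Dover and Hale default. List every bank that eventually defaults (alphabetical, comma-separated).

Calder, Dover, Fenton, Hale

Round 1 — Dover, Hale default (initial).
  Calder: +95 → 95 ≥ 30
  Fenton: +40+90 → 130 ≥ 80
  Grove: +10 → 10 < 90
  Morley: +10 → 10 < 50
Round 2 — Calder, Fenton default.
  Morley: +10 → 20 < 50
No further defaults.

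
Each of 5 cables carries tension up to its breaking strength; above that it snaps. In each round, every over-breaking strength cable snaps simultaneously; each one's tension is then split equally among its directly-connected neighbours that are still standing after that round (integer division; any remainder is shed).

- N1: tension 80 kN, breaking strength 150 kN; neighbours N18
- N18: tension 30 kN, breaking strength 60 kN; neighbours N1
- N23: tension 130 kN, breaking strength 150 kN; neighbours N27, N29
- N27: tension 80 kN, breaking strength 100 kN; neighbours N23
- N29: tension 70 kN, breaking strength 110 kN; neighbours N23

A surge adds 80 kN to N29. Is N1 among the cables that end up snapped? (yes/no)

no

Round 1 — N29 at 150 > 110. N29 snaps.
  N29 sheds 150 kN to N23: 150 each.
    N23: 130+150 = 280 > 150
Round 2 — N23 snaps.
  N23 sheds 280 kN to N27: 280 each.
    N27: 80+280 = 360 > 100
Round 3 — N27 snaps.
  N27 sheds 360 kN: no online neighbours, lost.
No further breaks.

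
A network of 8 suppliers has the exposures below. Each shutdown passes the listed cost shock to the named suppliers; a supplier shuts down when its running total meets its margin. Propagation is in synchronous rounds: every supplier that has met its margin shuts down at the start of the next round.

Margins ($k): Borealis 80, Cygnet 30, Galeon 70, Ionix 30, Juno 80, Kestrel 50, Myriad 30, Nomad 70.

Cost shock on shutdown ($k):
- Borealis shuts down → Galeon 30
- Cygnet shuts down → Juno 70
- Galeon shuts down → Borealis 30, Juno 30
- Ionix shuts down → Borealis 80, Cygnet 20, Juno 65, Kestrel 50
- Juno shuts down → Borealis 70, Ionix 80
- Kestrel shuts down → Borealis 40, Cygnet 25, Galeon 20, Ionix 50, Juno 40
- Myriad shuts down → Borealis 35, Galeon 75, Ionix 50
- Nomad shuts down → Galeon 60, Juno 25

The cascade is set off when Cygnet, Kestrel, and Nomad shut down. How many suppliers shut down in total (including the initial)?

7

Round 1 — Cygnet, Kestrel, Nomad shut down (initial).
  Borealis: +40 → 40 < 80
  Galeon: +20+60 → 80 ≥ 70
  Ionix: +50 → 50 ≥ 30
  Juno: +70+40+25 → 135 ≥ 80
Round 2 — Galeon, Ionix, Juno shut down.
  Borealis: +30+80+70 → 220 ≥ 80
Round 3 — Borealis shuts down.
No further shutdowns.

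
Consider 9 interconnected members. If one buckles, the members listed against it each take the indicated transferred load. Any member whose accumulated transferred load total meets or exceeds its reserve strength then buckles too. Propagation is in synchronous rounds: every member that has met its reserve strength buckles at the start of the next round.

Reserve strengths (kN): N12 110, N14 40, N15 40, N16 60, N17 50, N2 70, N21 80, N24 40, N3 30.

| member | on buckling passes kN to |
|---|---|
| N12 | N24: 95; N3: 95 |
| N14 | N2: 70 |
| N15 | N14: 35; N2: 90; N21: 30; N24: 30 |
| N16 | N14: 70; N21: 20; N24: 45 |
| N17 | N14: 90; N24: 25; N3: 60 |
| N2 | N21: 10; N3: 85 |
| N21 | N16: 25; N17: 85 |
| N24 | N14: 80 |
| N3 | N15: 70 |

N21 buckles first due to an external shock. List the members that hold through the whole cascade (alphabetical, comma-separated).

Round 1 — N21 buckles (initial).
  N16: +25 → 25 < 60
  N17: +85 → 85 ≥ 50
Round 2 — N17 buckles.
  N14: +90 → 90 ≥ 40
  N24: +25 → 25 < 40
  N3: +60 → 60 ≥ 30
Round 3 — N14, N3 buckle.
  N15: +70 → 70 ≥ 40
  N2: +70 → 70 ≥ 70
Round 4 — N15, N2 buckle.
  N24: +30 → 55 ≥ 40
Round 5 — N24 buckles.
No further bucklings.

N12, N16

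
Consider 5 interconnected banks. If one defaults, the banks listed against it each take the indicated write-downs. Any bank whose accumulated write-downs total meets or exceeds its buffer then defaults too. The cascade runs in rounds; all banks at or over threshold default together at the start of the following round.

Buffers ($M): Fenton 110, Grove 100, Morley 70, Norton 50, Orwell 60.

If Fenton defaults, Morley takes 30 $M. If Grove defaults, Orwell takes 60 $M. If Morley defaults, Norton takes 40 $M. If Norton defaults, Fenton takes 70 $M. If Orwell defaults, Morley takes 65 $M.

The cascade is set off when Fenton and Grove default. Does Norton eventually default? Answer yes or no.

Round 1 — Fenton, Grove default (initial).
  Morley: +30 → 30 < 70
  Orwell: +60 → 60 ≥ 60
Round 2 — Orwell defaults.
  Morley: +65 → 95 ≥ 70
Round 3 — Morley defaults.
  Norton: +40 → 40 < 50
No further defaults.

no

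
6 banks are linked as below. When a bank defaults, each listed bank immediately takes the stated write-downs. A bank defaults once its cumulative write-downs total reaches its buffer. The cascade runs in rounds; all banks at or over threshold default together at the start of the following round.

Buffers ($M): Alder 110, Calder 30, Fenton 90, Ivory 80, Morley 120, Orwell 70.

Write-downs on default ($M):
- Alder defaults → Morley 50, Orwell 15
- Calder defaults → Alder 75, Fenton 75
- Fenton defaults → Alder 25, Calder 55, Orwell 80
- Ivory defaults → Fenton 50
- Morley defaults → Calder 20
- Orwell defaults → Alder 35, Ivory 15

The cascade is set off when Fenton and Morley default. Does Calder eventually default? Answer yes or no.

Round 1 — Fenton, Morley default (initial).
  Alder: +25 → 25 < 110
  Calder: +55+20 → 75 ≥ 30
  Orwell: +80 → 80 ≥ 70
Round 2 — Calder, Orwell default.
  Alder: +75+35 → 135 ≥ 110
  Ivory: +15 → 15 < 80
Round 3 — Alder defaults.
No further defaults.

yes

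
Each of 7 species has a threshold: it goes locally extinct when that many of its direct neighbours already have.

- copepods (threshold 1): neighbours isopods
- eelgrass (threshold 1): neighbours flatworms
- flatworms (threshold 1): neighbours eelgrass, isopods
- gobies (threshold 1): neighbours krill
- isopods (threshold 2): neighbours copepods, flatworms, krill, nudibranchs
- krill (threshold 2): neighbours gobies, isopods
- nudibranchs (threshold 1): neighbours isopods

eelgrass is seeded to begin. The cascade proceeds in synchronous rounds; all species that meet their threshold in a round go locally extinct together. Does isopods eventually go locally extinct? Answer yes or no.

no

Round 1 — eelgrass goes locally extinct (initial).
Round 2 — checking thresholds:
  flatworms: 1 of 2 neighbours ≥ 1, goes locally extinct.
Round 3 — no new extinctions; cascade stops.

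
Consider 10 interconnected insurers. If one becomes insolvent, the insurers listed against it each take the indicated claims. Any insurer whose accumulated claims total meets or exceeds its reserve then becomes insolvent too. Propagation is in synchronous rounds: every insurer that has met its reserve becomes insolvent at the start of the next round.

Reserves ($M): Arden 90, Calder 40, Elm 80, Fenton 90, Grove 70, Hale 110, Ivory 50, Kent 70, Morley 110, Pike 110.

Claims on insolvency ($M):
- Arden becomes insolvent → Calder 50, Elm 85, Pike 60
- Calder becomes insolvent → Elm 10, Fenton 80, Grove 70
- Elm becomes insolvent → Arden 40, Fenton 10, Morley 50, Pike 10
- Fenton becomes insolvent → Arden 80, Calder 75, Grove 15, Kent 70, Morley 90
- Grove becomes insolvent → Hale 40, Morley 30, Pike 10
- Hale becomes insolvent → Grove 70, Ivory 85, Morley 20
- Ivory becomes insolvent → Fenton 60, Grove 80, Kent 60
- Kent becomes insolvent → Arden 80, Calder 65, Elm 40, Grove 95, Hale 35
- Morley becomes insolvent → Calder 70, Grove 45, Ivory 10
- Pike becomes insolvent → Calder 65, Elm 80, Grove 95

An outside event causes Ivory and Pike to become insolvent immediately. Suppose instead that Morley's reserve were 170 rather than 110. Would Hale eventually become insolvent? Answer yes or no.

With Morley's reserve at 170:
Round 1 — Ivory, Pike become insolvent (initial).
  Calder: +65 → 65 ≥ 40
  Elm: +80 → 80 ≥ 80
  Fenton: +60 → 60 < 90
  Grove: +80+95 → 175 ≥ 70
  Kent: +60 → 60 < 70
Round 2 — Calder, Elm, Grove become insolvent.
  Arden: +40 → 40 < 90
  Fenton: +80+10 → 150 ≥ 90
  Hale: +40 → 40 < 110
  Morley: +50+30 → 80 < 170
Round 3 — Fenton becomes insolvent.
  Arden: +80 → 120 ≥ 90
  Kent: +70 → 130 ≥ 70
  Morley: +90 → 170 ≥ 170
Round 4 — Arden, Kent, Morley become insolvent.
  Hale: +35 → 75 < 110
No further insolvencies.

no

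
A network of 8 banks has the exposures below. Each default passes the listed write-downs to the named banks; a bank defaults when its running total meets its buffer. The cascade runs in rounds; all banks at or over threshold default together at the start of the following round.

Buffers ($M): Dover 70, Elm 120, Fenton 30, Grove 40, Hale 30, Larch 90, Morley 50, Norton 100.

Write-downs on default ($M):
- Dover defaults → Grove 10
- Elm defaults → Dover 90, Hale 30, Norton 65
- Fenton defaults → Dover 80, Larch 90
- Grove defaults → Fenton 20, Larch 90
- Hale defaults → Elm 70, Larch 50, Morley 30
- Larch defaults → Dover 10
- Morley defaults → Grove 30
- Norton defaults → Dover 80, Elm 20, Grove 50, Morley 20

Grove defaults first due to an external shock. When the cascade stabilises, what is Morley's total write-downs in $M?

Round 1 — Grove defaults (initial).
  Fenton: +20 → 20 < 30
  Larch: +90 → 90 ≥ 90
Round 2 — Larch defaults.
  Dover: +10 → 10 < 70
No further defaults.

0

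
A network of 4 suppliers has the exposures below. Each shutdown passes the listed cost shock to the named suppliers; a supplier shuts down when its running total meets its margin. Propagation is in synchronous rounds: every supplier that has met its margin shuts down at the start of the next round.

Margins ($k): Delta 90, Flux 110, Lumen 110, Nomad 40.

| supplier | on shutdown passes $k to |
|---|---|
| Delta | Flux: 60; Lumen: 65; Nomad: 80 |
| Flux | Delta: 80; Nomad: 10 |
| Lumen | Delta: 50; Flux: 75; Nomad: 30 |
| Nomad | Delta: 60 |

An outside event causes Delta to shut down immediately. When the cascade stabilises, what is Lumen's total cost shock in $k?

Round 1 — Delta shuts down (initial).
  Flux: +60 → 60 < 110
  Lumen: +65 → 65 < 110
  Nomad: +80 → 80 ≥ 40
Round 2 — Nomad shuts down.
No further shutdowns.

65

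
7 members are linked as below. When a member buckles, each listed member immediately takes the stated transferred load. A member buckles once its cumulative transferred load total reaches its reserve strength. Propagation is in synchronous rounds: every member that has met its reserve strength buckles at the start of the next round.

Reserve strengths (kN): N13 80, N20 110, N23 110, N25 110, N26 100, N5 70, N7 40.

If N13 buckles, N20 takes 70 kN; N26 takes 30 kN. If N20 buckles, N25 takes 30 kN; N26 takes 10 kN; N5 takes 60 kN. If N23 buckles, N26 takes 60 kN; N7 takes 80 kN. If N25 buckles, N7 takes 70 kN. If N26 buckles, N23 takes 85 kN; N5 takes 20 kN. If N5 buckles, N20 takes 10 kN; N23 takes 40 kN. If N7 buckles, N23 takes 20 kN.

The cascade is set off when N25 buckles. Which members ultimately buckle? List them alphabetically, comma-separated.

N25, N7

Round 1 — N25 buckles (initial).
  N7: +70 → 70 ≥ 40
Round 2 — N7 buckles.
  N23: +20 → 20 < 110
No further bucklings.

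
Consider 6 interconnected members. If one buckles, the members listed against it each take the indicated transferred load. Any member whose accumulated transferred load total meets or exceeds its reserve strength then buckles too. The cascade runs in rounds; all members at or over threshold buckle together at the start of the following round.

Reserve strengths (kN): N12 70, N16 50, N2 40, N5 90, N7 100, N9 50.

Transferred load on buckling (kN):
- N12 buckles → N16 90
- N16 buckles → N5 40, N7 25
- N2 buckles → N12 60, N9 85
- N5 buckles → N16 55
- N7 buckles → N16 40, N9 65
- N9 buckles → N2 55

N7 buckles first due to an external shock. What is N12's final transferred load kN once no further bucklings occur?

60

Round 1 — N7 buckles (initial).
  N16: +40 → 40 < 50
  N9: +65 → 65 ≥ 50
Round 2 — N9 buckles.
  N2: +55 → 55 ≥ 40
Round 3 — N2 buckles.
  N12: +60 → 60 < 70
No further bucklings.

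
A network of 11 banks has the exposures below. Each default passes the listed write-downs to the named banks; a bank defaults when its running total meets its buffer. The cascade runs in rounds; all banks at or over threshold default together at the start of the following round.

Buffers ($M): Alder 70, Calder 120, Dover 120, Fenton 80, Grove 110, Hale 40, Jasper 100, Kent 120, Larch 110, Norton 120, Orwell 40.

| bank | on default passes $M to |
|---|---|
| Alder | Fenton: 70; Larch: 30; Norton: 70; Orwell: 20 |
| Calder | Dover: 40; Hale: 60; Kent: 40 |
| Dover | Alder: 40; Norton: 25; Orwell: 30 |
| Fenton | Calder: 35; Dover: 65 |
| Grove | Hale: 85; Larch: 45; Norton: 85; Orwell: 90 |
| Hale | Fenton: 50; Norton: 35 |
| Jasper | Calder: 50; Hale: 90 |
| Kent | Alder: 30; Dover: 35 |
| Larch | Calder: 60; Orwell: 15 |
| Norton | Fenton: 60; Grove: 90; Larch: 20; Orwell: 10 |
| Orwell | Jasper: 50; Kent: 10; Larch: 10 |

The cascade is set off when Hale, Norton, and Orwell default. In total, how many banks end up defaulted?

4

Round 1 — Hale, Norton, Orwell default (initial).
  Fenton: +50+60 → 110 ≥ 80
  Grove: +90 → 90 < 110
  Jasper: +50 → 50 < 100
  Kent: +10 → 10 < 120
  Larch: +20+10 → 30 < 110
Round 2 — Fenton defaults.
  Calder: +35 → 35 < 120
  Dover: +65 → 65 < 120
No further defaults.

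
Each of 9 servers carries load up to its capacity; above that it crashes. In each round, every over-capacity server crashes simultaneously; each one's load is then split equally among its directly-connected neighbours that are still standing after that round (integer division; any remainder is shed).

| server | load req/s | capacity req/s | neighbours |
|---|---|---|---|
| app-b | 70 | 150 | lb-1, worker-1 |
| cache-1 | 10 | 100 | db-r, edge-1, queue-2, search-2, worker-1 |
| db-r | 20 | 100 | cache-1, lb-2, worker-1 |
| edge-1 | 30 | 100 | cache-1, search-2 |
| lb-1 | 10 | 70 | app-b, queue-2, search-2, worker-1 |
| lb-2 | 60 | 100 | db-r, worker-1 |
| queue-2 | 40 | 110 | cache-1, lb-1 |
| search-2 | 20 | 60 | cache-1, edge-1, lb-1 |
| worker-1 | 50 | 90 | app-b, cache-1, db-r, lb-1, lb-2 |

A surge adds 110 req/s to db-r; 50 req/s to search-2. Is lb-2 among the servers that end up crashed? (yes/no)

Round 1 — db-r at 130 > 100; search-2 at 70 > 60. db-r, search-2 crash.
  db-r sheds 130 req/s to cache-1, lb-2, worker-1: 43 each (1 lost).
    cache-1: 10+43 = 53 ≤ 100
    lb-2: 60+43 = 103 > 100
    worker-1: 50+43 = 93 > 90
  search-2 sheds 70 req/s to cache-1, edge-1, lb-1: 23 each (1 lost).
    cache-1: 53+23 = 76 ≤ 100
    edge-1: 30+23 = 53 ≤ 100
    lb-1: 10+23 = 33 ≤ 70
Round 2 — lb-2, worker-1 crash.
  lb-2 sheds 103 req/s: no online neighbours, lost.
  worker-1 sheds 93 req/s to app-b, cache-1, lb-1: 31 each.
    app-b: 70+31 = 101 ≤ 150
    cache-1: 76+31 = 107 > 100
    lb-1: 33+31 = 64 ≤ 70
Round 3 — cache-1 crashes.
  cache-1 sheds 107 req/s to edge-1, queue-2: 53 each (1 lost).
    edge-1: 53+53 = 106 > 100
    queue-2: 40+53 = 93 ≤ 110
Round 4 — edge-1 crashes.
  edge-1 sheds 106 req/s: no online neighbours, lost.
No further crashes.

yes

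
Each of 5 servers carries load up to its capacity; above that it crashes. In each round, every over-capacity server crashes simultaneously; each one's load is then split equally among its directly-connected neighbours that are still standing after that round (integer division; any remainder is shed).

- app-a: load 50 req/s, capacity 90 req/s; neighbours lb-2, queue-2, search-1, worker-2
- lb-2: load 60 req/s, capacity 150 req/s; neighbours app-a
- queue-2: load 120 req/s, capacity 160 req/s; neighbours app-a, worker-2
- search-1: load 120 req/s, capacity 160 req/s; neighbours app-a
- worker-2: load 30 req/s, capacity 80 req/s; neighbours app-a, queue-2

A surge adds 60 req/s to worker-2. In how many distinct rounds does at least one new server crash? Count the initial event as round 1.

3

Round 1 — worker-2 at 90 > 80. worker-2 crashes.
  worker-2 sheds 90 req/s to app-a, queue-2: 45 each.
    app-a: 50+45 = 95 > 90
    queue-2: 120+45 = 165 > 160
Round 2 — app-a, queue-2 crash.
  app-a sheds 95 req/s to lb-2, search-1: 47 each (1 lost).
    lb-2: 60+47 = 107 ≤ 150
    search-1: 120+47 = 167 > 160
  queue-2 sheds 165 req/s: no online neighbours, lost.
Round 3 — search-1 crashes.
  search-1 sheds 167 req/s: no online neighbours, lost.
No further crashes.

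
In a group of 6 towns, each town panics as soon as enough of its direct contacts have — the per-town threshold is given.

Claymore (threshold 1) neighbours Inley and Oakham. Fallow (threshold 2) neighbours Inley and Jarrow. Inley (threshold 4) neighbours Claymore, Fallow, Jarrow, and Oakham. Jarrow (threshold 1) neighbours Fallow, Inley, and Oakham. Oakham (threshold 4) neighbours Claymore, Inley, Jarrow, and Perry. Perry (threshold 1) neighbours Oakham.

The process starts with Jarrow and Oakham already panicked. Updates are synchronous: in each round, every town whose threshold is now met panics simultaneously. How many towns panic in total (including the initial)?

Round 1 — Jarrow, Oakham panic (initial).
Round 2 — checking thresholds:
  Claymore: 1 of 2 neighbours ≥ 1, panics.
  Fallow: 1 of 2 neighbours < 2, holds.
  Inley: 2 of 4 neighbours < 4, holds.
  Perry: 1 of 1 neighbours ≥ 1, panics.
Round 3 — no new panics; cascade stops.

4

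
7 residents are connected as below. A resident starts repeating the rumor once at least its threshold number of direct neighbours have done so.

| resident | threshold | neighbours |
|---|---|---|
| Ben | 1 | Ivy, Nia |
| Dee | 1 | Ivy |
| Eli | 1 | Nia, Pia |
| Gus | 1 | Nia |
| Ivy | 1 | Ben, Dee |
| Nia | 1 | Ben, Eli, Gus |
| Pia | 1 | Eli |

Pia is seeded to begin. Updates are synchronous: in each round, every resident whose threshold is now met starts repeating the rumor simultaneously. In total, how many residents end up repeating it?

7

Round 1 — Pia starts repeating the rumor (initial).
Round 2 — checking thresholds:
  Eli: 1 of 2 neighbours ≥ 1, starts repeating the rumor.
Round 3 — checking thresholds:
  Nia: 1 of 3 neighbours ≥ 1, starts repeating the rumor.
Round 4 — checking thresholds:
  Ben: 1 of 2 neighbours ≥ 1, starts repeating the rumor.
  Gus: 1 of 1 neighbours ≥ 1, starts repeating the rumor.
Round 5 — checking thresholds:
  Ivy: 1 of 2 neighbours ≥ 1, starts repeating the rumor.
Round 6 — checking thresholds:
  Dee: 1 of 1 neighbours ≥ 1, starts repeating the rumor.
Round 7 — no new spreads; cascade stops.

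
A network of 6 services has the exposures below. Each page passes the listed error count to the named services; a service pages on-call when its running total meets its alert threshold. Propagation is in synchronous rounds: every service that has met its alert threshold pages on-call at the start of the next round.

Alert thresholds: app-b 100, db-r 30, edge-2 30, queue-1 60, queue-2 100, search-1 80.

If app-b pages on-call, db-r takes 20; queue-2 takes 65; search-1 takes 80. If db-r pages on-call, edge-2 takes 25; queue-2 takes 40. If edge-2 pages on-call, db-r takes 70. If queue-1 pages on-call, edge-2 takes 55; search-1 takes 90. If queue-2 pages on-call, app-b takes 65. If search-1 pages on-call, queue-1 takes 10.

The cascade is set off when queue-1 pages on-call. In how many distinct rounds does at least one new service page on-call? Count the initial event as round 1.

3

Round 1 — queue-1 pages on-call (initial).
  edge-2: +55 → 55 ≥ 30
  search-1: +90 → 90 ≥ 80
Round 2 — edge-2, search-1 page on-call.
  db-r: +70 → 70 ≥ 30
Round 3 — db-r pages on-call.
  queue-2: +40 → 40 < 100
No further pages.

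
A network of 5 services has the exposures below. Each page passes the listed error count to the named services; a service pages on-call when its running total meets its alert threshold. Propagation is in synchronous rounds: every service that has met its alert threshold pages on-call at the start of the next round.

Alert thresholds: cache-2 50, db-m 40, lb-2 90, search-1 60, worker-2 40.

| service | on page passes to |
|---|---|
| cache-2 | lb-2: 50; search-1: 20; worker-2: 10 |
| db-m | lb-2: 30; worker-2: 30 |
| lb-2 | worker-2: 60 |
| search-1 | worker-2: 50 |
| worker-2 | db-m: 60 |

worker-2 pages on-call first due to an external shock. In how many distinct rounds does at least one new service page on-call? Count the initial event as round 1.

Round 1 — worker-2 pages on-call (initial).
  db-m: +60 → 60 ≥ 40
Round 2 — db-m pages on-call.
  lb-2: +30 → 30 < 90
No further pages.

2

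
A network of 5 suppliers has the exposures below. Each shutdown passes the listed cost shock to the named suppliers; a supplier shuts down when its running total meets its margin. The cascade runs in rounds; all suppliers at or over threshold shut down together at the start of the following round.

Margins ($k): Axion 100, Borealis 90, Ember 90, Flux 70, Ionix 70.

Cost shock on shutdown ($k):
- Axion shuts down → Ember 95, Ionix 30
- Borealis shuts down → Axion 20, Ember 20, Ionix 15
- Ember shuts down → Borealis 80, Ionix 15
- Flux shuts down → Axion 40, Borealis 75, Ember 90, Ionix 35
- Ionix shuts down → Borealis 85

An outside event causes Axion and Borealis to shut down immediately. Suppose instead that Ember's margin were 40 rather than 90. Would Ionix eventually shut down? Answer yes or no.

With Ember's margin at 40:
Round 1 — Axion, Borealis shut down (initial).
  Ember: +95+20 → 115 ≥ 40
  Ionix: +30+15 → 45 < 70
Round 2 — Ember shuts down.
  Ionix: +15 → 60 < 70
No further shutdowns.

no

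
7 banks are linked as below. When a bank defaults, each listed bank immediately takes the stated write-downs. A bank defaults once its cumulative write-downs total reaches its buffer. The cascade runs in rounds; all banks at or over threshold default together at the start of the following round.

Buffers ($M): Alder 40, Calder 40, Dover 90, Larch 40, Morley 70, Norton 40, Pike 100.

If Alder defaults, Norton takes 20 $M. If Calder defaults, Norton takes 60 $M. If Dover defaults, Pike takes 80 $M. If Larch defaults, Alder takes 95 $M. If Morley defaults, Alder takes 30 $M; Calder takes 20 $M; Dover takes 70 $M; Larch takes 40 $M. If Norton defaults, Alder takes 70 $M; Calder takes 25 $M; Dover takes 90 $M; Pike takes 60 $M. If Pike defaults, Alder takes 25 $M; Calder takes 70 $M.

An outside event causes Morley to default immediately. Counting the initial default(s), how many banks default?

Round 1 — Morley defaults (initial).
  Alder: +30 → 30 < 40
  Calder: +20 → 20 < 40
  Dover: +70 → 70 < 90
  Larch: +40 → 40 ≥ 40
Round 2 — Larch defaults.
  Alder: +95 → 125 ≥ 40
Round 3 — Alder defaults.
  Norton: +20 → 20 < 40
No further defaults.

3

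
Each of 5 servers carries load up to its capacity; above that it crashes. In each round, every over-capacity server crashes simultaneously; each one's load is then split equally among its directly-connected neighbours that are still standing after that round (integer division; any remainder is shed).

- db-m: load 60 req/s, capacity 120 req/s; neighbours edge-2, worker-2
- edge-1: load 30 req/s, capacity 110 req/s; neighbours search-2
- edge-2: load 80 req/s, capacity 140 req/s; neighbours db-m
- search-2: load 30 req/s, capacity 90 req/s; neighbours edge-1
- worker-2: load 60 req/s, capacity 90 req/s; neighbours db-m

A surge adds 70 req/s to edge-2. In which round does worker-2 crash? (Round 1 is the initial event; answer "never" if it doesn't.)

3

Round 1 — edge-2 at 150 > 140. edge-2 crashes.
  edge-2 sheds 150 req/s to db-m: 150 each.
    db-m: 60+150 = 210 > 120
Round 2 — db-m crashes.
  db-m sheds 210 req/s to worker-2: 210 each.
    worker-2: 60+210 = 270 > 90
Round 3 — worker-2 crashes.
  worker-2 sheds 270 req/s: no online neighbours, lost.
No further crashes.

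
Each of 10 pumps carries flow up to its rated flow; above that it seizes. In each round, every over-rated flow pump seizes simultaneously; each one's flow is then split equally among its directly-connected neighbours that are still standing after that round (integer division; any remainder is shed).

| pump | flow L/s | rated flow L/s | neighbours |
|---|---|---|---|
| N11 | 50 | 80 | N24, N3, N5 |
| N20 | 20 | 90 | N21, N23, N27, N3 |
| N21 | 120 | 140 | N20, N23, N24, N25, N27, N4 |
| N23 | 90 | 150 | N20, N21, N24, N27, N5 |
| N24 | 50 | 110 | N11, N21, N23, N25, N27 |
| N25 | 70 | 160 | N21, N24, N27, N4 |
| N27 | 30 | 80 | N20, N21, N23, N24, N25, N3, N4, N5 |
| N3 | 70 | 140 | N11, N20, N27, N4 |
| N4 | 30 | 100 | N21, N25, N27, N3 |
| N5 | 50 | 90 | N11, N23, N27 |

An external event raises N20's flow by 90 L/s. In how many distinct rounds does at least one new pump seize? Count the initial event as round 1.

7

Round 1 — N20 at 110 > 90. N20 seizes.
  N20 sheds 110 L/s to N21, N23, N27, N3: 27 each (2 lost).
    N21: 120+27 = 147 > 140
    N23: 90+27 = 117 ≤ 150
    N27: 30+27 = 57 ≤ 80
    N3: 70+27 = 97 ≤ 140
Round 2 — N21 seizes.
  N21 sheds 147 L/s to N23, N24, N25, N27, N4: 29 each (2 lost).
    N23: 117+29 = 146 ≤ 150
    N24: 50+29 = 79 ≤ 110
    N25: 70+29 = 99 ≤ 160
    N27: 57+29 = 86 > 80
    N4: 30+29 = 59 ≤ 100
Round 3 — N27 seizes.
  N27 sheds 86 L/s to N23, N24, N25, N3, N4, N5: 14 each (2 lost).
    N23: 146+14 = 160 > 150
    N24: 79+14 = 93 ≤ 110
    N25: 99+14 = 113 ≤ 160
    N3: 97+14 = 111 ≤ 140
    N4: 59+14 = 73 ≤ 100
    N5: 50+14 = 64 ≤ 90
Round 4 — N23 seizes.
  N23 sheds 160 L/s to N24, N5: 80 each.
    N24: 93+80 = 173 > 110
    N5: 64+80 = 144 > 90
Round 5 — N24, N5 seize.
  N24 sheds 173 L/s to N11, N25: 86 each (1 lost).
    N11: 50+86 = 136 > 80
    N25: 113+86 = 199 > 160
  N5 sheds 144 L/s to N11: 144 each.
    N11: 136+144 = 280 > 80
Round 6 — N11, N25 seize.
  N11 sheds 280 L/s to N3: 280 each.
    N3: 111+280 = 391 > 140
  N25 sheds 199 L/s to N4: 199 each.
    N4: 73+199 = 272 > 100
Round 7 — N3, N4 seize.
  N3 sheds 391 L/s: no online neighbours, lost.
  N4 sheds 272 L/s: no online neighbours, lost.
No further seizures.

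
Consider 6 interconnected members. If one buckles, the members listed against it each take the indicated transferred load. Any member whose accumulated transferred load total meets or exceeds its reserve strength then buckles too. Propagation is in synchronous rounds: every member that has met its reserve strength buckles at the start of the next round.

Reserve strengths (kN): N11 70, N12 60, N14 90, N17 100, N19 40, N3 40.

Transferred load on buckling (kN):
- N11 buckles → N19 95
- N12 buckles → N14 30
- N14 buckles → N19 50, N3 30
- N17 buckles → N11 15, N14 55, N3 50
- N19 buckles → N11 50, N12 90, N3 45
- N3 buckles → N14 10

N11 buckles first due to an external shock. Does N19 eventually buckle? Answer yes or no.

Round 1 — N11 buckles (initial).
  N19: +95 → 95 ≥ 40
Round 2 — N19 buckles.
  N12: +90 → 90 ≥ 60
  N3: +45 → 45 ≥ 40
Round 3 — N12, N3 buckle.
  N14: +30+10 → 40 < 90
No further bucklings.

yes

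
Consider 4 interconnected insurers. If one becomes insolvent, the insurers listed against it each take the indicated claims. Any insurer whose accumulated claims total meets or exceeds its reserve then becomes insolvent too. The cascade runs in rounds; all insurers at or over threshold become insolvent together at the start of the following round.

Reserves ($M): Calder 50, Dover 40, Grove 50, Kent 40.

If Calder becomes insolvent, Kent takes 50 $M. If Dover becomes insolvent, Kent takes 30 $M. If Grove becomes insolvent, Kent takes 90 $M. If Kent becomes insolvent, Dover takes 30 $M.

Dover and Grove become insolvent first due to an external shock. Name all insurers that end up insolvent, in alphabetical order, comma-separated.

Dover, Grove, Kent

Round 1 — Dover, Grove become insolvent (initial).
  Kent: +30+90 → 120 ≥ 40
Round 2 — Kent becomes insolvent.
No further insolvencies.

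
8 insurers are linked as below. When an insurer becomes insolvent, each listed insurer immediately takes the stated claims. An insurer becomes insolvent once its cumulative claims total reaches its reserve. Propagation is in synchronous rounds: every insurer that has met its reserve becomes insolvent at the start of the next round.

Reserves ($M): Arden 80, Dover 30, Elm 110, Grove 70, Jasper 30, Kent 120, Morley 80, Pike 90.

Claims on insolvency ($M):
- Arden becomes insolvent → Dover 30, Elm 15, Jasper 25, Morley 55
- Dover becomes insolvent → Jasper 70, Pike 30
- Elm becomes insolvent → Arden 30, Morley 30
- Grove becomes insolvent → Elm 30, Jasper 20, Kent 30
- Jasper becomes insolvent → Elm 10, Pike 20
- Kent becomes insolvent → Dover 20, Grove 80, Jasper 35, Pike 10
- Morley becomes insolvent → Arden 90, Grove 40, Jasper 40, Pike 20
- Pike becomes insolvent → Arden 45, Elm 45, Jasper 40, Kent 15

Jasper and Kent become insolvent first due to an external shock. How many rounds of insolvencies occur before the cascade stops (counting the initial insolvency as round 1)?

Round 1 — Jasper, Kent become insolvent (initial).
  Dover: +20 → 20 < 30
  Elm: +10 → 10 < 110
  Grove: +80 → 80 ≥ 70
  Pike: +20+10 → 30 < 90
Round 2 — Grove becomes insolvent.
  Elm: +30 → 40 < 110
No further insolvencies.

2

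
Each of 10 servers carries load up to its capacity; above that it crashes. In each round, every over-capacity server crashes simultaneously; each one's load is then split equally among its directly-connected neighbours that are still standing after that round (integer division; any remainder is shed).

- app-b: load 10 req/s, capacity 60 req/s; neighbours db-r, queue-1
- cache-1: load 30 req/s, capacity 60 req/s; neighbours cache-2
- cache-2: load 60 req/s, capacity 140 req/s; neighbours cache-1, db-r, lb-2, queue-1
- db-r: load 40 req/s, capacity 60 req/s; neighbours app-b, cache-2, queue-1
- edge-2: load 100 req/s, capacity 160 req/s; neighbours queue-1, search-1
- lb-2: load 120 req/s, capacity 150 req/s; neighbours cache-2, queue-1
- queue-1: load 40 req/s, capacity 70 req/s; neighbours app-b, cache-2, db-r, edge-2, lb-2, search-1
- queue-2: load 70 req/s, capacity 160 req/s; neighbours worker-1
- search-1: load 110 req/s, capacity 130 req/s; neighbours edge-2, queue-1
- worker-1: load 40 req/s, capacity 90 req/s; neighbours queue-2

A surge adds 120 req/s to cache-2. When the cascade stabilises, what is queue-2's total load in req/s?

70

Round 1 — cache-2 at 180 > 140. cache-2 crashes.
  cache-2 sheds 180 req/s to cache-1, db-r, lb-2, queue-1: 45 each.
    cache-1: 30+45 = 75 > 60
    db-r: 40+45 = 85 > 60
    lb-2: 120+45 = 165 > 150
    queue-1: 40+45 = 85 > 70
Round 2 — cache-1, db-r, lb-2, queue-1 crash.
  cache-1 sheds 75 req/s: no online neighbours, lost.
  db-r sheds 85 req/s to app-b: 85 each.
    app-b: 10+85 = 95 > 60
  lb-2 sheds 165 req/s: no online neighbours, lost.
  queue-1 sheds 85 req/s to app-b, edge-2, search-1: 28 each (1 lost).
    app-b: 95+28 = 123 > 60
    edge-2: 100+28 = 128 ≤ 160
    search-1: 110+28 = 138 > 130
Round 3 — app-b, search-1 crash.
  app-b sheds 123 req/s: no online neighbours, lost.
  search-1 sheds 138 req/s to edge-2: 138 each.
    edge-2: 128+138 = 266 > 160
Round 4 — edge-2 crashes.
  edge-2 sheds 266 req/s: no online neighbours, lost.
No further crashes.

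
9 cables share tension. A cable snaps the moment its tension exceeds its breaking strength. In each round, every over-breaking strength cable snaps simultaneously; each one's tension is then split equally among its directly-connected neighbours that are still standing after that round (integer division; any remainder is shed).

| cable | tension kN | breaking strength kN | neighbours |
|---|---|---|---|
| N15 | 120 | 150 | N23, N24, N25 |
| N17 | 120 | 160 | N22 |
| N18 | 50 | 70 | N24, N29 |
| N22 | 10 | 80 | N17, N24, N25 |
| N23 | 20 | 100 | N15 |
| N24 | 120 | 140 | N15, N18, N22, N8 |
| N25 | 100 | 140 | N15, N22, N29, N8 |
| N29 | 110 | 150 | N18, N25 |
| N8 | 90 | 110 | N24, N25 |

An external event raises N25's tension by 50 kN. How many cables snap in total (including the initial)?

8

Round 1 — N25 at 150 > 140. N25 snaps.
  N25 sheds 150 kN to N15, N22, N29, N8: 37 each (2 lost).
    N15: 120+37 = 157 > 150
    N22: 10+37 = 47 ≤ 80
    N29: 110+37 = 147 ≤ 150
    N8: 90+37 = 127 > 110
Round 2 — N15, N8 snap.
  N15 sheds 157 kN to N23, N24: 78 each (1 lost).
    N23: 20+78 = 98 ≤ 100
    N24: 120+78 = 198 > 140
  N8 sheds 127 kN to N24: 127 each.
    N24: 198+127 = 325 > 140
Round 3 — N24 snaps.
  N24 sheds 325 kN to N18, N22: 162 each (1 lost).
    N18: 50+162 = 212 > 70
    N22: 47+162 = 209 > 80
Round 4 — N18, N22 snap.
  N18 sheds 212 kN to N29: 212 each.
    N29: 147+212 = 359 > 150
  N22 sheds 209 kN to N17: 209 each.
    N17: 120+209 = 329 > 160
Round 5 — N17, N29 snap.
  N17 sheds 329 kN: no online neighbours, lost.
  N29 sheds 359 kN: no online neighbours, lost.
No further breaks.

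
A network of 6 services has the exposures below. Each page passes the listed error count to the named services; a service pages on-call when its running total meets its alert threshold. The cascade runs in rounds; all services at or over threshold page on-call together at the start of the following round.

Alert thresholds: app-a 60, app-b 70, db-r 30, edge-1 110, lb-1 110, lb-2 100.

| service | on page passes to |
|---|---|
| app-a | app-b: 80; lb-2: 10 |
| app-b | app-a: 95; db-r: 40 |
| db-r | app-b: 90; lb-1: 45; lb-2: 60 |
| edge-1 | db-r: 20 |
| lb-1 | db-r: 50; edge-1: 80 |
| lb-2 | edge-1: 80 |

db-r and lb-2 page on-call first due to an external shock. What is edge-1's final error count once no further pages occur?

Round 1 — db-r, lb-2 page on-call (initial).
  app-b: +90 → 90 ≥ 70
  edge-1: +80 → 80 < 110
  lb-1: +45 → 45 < 110
Round 2 — app-b pages on-call.
  app-a: +95 → 95 ≥ 60
Round 3 — app-a pages on-call.
No further pages.

80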